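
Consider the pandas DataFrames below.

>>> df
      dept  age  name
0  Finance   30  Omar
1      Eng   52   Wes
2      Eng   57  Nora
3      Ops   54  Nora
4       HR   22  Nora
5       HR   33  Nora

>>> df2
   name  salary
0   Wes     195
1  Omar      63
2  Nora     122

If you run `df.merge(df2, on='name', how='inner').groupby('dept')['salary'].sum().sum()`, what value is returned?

merge on 'name' (how='inner') → 6 rows:
      dept  age  name  salary
0  Finance   30  Omar      63
1      Eng   52   Wes     195
2      Eng   57  Nora     122
3      Ops   54  Nora     122
4       HR   22  Nora     122
5       HR   33  Nora     122
group by dept, sum of salary:
dept
Eng        317
Finance     63
HR         244
Ops        122
Name: salary, dtype: int64
Taking the sum of the resulting series gives 746.

746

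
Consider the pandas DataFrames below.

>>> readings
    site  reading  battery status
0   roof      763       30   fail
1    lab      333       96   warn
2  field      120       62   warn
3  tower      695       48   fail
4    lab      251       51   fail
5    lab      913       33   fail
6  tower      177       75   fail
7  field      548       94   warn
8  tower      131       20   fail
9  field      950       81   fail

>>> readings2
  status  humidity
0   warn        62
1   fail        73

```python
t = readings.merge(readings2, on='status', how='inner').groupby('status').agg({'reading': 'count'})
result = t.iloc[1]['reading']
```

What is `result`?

merge on 'status' (how='inner') → 10 rows:
    site  reading  battery status  humidity
0   roof      763       30   fail        73
1    lab      333       96   warn        62
2  field      120       62   warn        62
3  tower      695       48   fail        73
4    lab      251       51   fail        73
5    lab      913       33   fail        73
6  tower      177       75   fail        73
7  field      548       94   warn        62
8  tower      131       20   fail        73
9  field      950       81   fail        73
group by status, count of reading:
        reading
status         
fail          7
warn          3
Taking the value at position 1, column 'reading' gives 3.

3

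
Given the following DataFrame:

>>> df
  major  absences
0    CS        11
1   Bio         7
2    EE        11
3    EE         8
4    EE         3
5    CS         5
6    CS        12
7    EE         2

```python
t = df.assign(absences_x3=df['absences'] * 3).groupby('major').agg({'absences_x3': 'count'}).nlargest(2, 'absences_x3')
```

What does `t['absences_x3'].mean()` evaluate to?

add column absences_x3 = df['absences'] * 3:
  major  absences  absences_x3
0    CS        11           33
1   Bio         7           21
2    EE        11           33
3    EE         8           24
4    EE         3            9
5    CS         5           15
6    CS        12           36
7    EE         2            6
group by major, count of absences_x3:
       absences_x3
major             
Bio              1
CS               3
EE               4
take 2 rows with largest absences_x3:
       absences_x3
major             
EE               4
CS               3

3.5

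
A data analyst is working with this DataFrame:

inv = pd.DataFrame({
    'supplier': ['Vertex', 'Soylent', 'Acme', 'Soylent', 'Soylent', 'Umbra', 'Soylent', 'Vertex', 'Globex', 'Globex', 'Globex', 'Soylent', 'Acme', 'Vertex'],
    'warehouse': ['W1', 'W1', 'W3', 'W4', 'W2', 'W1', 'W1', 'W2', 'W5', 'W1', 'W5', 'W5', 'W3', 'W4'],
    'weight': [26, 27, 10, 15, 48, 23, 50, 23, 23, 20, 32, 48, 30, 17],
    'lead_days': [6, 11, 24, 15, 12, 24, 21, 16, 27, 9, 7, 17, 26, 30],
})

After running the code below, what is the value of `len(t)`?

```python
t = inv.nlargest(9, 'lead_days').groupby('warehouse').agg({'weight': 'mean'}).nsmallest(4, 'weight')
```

take 9 rows with largest lead_days:
   supplier warehouse  weight  lead_days
13   Vertex        W4      17         30
8    Globex        W5      23         27
12     Acme        W3      30         26
2      Acme        W3      10         24
5     Umbra        W1      23         24
6   Soylent        W1      50         21
11  Soylent        W5      48         17
7    Vertex        W2      23         16
3   Soylent        W4      15         15
group by warehouse, mean of weight:
           weight
warehouse        
W1           36.5
W2           23.0
W3           20.0
W4           16.0
W5           35.5
take 4 rows with smallest weight:
           weight
warehouse        
W4           16.0
W3           20.0
W2           23.0
W5           35.5
Taking the number of rows gives 4.

4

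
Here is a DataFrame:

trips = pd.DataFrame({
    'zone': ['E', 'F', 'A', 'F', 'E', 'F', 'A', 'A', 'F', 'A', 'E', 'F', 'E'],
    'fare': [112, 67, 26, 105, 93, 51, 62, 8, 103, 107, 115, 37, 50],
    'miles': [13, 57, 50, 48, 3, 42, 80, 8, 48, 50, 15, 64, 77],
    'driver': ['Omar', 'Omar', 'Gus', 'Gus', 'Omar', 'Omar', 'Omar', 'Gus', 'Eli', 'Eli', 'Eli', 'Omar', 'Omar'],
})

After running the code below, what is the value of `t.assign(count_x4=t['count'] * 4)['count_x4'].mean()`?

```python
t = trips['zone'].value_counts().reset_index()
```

17.3333333333

value_counts of zone:
zone
F    5
E    4
A    4
Name: count, dtype: int64
reset_index():
  zone  count
0    F      5
1    E      4
2    A      4
add column count_x4 = t['count'] * 4:
  zone  count  count_x4
0    F      5        20
1    E      4        16
2    A      4        16
mean of column 'count_x4' → 17.3333333333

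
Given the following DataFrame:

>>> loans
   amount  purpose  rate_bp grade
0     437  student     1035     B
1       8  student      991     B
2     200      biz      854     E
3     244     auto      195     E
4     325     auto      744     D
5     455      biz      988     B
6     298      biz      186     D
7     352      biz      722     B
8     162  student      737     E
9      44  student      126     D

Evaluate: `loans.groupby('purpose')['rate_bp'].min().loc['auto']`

group by purpose, min of rate_bp:
purpose
auto       195
biz        186
student    126
Name: rate_bp, dtype: int64

195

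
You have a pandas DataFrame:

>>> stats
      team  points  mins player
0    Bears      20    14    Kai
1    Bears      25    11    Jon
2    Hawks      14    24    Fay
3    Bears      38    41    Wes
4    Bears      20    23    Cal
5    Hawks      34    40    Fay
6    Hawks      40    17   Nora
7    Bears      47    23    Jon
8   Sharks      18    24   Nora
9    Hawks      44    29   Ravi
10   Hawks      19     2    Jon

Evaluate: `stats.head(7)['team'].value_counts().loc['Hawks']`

3

take first 7 rows:
    team  points  mins player
0  Bears      20    14    Kai
1  Bears      25    11    Jon
2  Hawks      14    24    Fay
3  Bears      38    41    Wes
4  Bears      20    23    Cal
5  Hawks      34    40    Fay
6  Hawks      40    17   Nora
value_counts of team:
team
Bears    4
Hawks    3
Name: count, dtype: int64
The value at index 'Hawks' is 3.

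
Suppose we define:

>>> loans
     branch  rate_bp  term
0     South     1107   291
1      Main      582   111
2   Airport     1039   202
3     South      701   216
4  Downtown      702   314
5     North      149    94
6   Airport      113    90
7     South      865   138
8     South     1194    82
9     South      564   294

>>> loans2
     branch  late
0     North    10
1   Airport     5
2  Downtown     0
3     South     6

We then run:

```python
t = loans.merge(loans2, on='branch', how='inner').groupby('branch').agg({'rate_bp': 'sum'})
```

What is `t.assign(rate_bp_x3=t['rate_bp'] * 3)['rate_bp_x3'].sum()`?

merge on 'branch' (how='inner') → 9 rows:
     branch  rate_bp  term  late
0     South     1107   291     6
1   Airport     1039   202     5
2     South      701   216     6
3  Downtown      702   314     0
4     North      149    94    10
5   Airport      113    90     5
6     South      865   138     6
7     South     1194    82     6
8     South      564   294     6
group by branch, sum of rate_bp:
          rate_bp
branch           
Airport      1152
Downtown      702
North         149
South        4431
add column rate_bp_x3 = t['rate_bp'] * 3:
          rate_bp  rate_bp_x3
branch                       
Airport      1152        3456
Downtown      702        2106
North         149         447
South        4431       13293
The sum of column 'rate_bp_x3' is 19302.

19302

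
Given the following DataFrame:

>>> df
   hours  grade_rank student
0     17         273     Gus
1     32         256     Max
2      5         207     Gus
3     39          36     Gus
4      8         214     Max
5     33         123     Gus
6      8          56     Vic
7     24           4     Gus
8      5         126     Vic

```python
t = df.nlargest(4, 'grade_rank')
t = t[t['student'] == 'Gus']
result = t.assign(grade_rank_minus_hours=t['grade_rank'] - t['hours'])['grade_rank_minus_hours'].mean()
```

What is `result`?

take 4 rows with largest grade_rank:
   hours  grade_rank student
0     17         273     Gus
1     32         256     Max
4      8         214     Max
2      5         207     Gus
filter rows where student == 'Gus':
   hours  grade_rank student
0     17         273     Gus
2      5         207     Gus
add column grade_rank_minus_hours = t['grade_rank'] - t['hours']:
   hours  grade_rank student  grade_rank_minus_hours
0     17         273     Gus                     256
2      5         207     Gus                     202
Taking the mean of column 'grade_rank_minus_hours' gives 229.0.

229.0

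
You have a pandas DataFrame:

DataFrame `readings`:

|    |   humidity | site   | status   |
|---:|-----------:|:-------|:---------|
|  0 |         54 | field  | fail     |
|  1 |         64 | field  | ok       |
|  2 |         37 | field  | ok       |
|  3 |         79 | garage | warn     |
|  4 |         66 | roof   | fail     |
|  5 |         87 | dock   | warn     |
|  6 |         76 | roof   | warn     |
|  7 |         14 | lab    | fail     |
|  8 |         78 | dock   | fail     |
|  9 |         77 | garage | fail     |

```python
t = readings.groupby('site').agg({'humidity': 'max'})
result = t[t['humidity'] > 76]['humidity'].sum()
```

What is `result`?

group by site, max of humidity:
        humidity
site            
dock          87
field         64
garage        79
lab           14
roof          76
filter rows where humidity > 76:
        humidity
site            
dock          87
garage        79
The sum of column 'humidity' is 166.

166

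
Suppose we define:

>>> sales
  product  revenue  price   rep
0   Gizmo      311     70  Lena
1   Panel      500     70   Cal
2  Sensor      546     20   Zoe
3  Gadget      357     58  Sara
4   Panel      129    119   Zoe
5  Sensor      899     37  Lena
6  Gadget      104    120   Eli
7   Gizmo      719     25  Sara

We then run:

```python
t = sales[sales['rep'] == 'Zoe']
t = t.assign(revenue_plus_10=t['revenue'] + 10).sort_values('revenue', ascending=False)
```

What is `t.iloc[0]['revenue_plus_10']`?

filter rows where rep == 'Zoe':
  product  revenue  price  rep
2  Sensor      546     20  Zoe
4   Panel      129    119  Zoe
add column revenue_plus_10 = t['revenue'] + 10:
  product  revenue  price  rep  revenue_plus_10
2  Sensor      546     20  Zoe              556
4   Panel      129    119  Zoe              139
sort by revenue descending:
  product  revenue  price  rep  revenue_plus_10
2  Sensor      546     20  Zoe              556
4   Panel      129    119  Zoe              139
The value at position 0, column 'revenue_plus_10' is 556.

556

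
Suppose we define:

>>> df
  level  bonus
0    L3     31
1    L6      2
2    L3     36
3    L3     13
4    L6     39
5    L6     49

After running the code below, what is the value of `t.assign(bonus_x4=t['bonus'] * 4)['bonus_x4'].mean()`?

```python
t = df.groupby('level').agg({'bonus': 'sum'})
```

340.0

group by level, sum of bonus:
       bonus
level       
L3        80
L6        90
add column bonus_x4 = t['bonus'] * 4:
       bonus  bonus_x4
level                 
L3        80       320
L6        90       360
Then the mean of column 'bonus_x4': 340.0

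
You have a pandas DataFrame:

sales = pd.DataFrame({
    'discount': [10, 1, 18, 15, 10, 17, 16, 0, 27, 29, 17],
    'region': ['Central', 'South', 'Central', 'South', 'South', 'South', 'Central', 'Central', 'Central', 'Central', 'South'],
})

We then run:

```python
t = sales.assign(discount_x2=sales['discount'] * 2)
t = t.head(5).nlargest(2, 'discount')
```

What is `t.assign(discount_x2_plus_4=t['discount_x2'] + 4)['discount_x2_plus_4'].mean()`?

add column discount_x2 = sales['discount'] * 2:
    discount   region  discount_x2
0         10  Central           20
1          1    South            2
2         18  Central           36
3         15    South           30
4         10    South           20
5         17    South           34
6         16  Central           32
7          0  Central            0
8         27  Central           54
9         29  Central           58
10        17    South           34
take first 5 rows:
   discount   region  discount_x2
0        10  Central           20
1         1    South            2
2        18  Central           36
3        15    South           30
4        10    South           20
take 2 rows with largest discount:
   discount   region  discount_x2
2        18  Central           36
3        15    South           30
add column discount_x2_plus_4 = t['discount_x2'] + 4:
   discount   region  discount_x2  discount_x2_plus_4
2        18  Central           36                  40
3        15    South           30                  34
mean of column 'discount_x2_plus_4' → 37.0

37.0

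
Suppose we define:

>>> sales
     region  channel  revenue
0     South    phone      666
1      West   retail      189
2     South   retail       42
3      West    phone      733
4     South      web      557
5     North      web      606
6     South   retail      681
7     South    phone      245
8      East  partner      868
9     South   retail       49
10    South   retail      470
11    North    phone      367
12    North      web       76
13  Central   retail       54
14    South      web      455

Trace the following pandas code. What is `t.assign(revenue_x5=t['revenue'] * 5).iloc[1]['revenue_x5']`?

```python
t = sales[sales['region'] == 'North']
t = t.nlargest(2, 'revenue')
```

1835

filter rows where region == 'North':
   region channel  revenue
5   North     web      606
11  North   phone      367
12  North     web       76
take 2 rows with largest revenue:
   region channel  revenue
5   North     web      606
11  North   phone      367
add column revenue_x5 = t['revenue'] * 5:
   region channel  revenue  revenue_x5
5   North     web      606        3030
11  North   phone      367        1835
The value at position 1, column 'revenue_x5' is 1835.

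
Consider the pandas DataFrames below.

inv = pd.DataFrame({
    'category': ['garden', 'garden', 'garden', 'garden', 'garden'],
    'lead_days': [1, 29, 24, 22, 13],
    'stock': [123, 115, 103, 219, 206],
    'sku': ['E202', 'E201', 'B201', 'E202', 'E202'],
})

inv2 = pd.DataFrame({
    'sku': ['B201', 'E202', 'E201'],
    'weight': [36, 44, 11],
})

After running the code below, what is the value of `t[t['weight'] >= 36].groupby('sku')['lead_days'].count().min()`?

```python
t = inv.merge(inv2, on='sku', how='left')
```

merge on 'sku' (how='left') → 5 rows:
  category  lead_days  stock   sku  weight
0   garden          1    123  E202      44
1   garden         29    115  E201      11
2   garden         24    103  B201      36
3   garden         22    219  E202      44
4   garden         13    206  E202      44
filter rows where weight >= 36:
  category  lead_days  stock   sku  weight
0   garden          1    123  E202      44
2   garden         24    103  B201      36
3   garden         22    219  E202      44
4   garden         13    206  E202      44
group by sku, count of lead_days:
sku
B201    1
E202    3
Name: lead_days, dtype: int64
The min of the resulting series is 1.

1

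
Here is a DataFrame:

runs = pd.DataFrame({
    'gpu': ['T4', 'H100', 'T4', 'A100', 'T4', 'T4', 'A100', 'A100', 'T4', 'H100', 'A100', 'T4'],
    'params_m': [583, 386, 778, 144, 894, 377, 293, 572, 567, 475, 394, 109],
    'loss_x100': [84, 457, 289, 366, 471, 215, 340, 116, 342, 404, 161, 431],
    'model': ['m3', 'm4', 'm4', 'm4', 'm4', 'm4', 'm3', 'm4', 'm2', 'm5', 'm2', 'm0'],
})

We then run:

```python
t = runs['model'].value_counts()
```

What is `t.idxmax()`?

m4

value_counts of model:
model
m4    6
m3    2
m2    2
m5    1
m0    1
Name: count, dtype: int64
So idxmax() = m4.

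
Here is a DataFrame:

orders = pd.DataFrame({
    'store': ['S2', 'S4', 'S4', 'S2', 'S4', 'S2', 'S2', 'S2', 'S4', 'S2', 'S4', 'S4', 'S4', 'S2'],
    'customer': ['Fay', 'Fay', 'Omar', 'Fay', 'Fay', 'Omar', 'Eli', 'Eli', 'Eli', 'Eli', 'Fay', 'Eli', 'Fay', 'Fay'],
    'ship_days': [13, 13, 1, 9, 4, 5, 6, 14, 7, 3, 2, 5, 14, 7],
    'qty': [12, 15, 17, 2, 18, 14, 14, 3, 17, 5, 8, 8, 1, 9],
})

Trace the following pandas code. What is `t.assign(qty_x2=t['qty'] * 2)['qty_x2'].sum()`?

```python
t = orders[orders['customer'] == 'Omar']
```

filter rows where customer == 'Omar':
  store customer  ship_days  qty
2    S4     Omar          1   17
5    S2     Omar          5   14
add column qty_x2 = t['qty'] * 2:
  store customer  ship_days  qty  qty_x2
2    S4     Omar          1   17      34
5    S2     Omar          5   14      28

62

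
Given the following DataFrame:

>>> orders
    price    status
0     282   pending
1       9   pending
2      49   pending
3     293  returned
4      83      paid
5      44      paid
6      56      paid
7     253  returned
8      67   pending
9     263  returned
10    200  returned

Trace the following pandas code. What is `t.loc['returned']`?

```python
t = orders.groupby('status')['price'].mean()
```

252.25

group by status, mean of price:
status
paid         61.00
pending     101.75
returned    252.25
Name: price, dtype: float64
So loc['returned'] = 252.25.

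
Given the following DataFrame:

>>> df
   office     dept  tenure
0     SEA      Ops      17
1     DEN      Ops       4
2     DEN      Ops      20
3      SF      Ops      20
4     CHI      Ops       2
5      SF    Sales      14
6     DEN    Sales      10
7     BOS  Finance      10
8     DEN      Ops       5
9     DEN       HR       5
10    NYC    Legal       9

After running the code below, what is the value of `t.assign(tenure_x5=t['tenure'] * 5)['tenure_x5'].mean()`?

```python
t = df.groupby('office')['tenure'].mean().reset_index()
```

53.1666666667

group by office, mean of tenure:
office
BOS    10.0
CHI     2.0
DEN     8.8
NYC     9.0
SEA    17.0
SF     17.0
Name: tenure, dtype: float64
reset_index():
  office  tenure
0    BOS    10.0
1    CHI     2.0
2    DEN     8.8
3    NYC     9.0
4    SEA    17.0
5     SF    17.0
add column tenure_x5 = t['tenure'] * 5:
  office  tenure  tenure_x5
0    BOS    10.0       50.0
1    CHI     2.0       10.0
2    DEN     8.8       44.0
3    NYC     9.0       45.0
4    SEA    17.0       85.0
5     SF    17.0       85.0
Finally, mean of column 'tenure_x5' = 53.1666666667.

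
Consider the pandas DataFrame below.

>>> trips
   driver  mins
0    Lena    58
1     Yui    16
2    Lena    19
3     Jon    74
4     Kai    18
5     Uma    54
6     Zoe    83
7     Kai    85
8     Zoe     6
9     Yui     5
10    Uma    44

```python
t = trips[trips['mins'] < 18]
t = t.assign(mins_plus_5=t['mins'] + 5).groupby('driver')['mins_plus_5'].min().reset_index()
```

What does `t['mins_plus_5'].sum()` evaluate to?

21

filter rows where mins < 18:
  driver  mins
1    Yui    16
8    Zoe     6
9    Yui     5
add column mins_plus_5 = t['mins'] + 5:
  driver  mins  mins_plus_5
1    Yui    16           21
8    Zoe     6           11
9    Yui     5           10
group by driver, min of mins_plus_5:
driver
Yui    10
Zoe    11
Name: mins_plus_5, dtype: int64
reset_index():
  driver  mins_plus_5
0    Yui           10
1    Zoe           11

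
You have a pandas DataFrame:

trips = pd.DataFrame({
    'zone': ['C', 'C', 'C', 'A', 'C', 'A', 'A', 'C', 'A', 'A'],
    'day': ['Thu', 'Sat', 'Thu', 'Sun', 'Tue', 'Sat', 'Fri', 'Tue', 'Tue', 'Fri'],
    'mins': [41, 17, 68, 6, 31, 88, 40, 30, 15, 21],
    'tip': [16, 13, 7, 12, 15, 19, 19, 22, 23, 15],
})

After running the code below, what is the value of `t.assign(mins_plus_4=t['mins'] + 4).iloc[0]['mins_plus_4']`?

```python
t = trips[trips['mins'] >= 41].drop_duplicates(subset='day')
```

45

filter rows where mins >= 41:
  zone  day  mins  tip
0    C  Thu    41   16
2    C  Thu    68    7
5    A  Sat    88   19
drop duplicate day (keep=first):
  zone  day  mins  tip
0    C  Thu    41   16
5    A  Sat    88   19
add column mins_plus_4 = t['mins'] + 4:
  zone  day  mins  tip  mins_plus_4
0    C  Thu    41   16           45
5    A  Sat    88   19           92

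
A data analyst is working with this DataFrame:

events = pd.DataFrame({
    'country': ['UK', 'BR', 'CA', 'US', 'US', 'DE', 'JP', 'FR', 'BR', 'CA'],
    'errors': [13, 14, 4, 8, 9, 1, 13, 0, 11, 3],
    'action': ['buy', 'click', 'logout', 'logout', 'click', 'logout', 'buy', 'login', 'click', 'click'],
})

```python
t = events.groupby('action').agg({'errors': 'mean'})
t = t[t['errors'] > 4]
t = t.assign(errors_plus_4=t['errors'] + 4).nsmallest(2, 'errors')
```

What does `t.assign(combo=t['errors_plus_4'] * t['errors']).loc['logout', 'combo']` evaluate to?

36.1111111111

group by action, mean of errors:
           errors
action           
buy     13.000000
click    9.250000
login    0.000000
logout   4.333333
filter rows where errors > 4:
           errors
action           
buy     13.000000
click    9.250000
logout   4.333333
add column errors_plus_4 = t['errors'] + 4:
           errors  errors_plus_4
action                          
buy     13.000000      17.000000
click    9.250000      13.250000
logout   4.333333       8.333333
take 2 rows with smallest errors:
          errors  errors_plus_4
action                         
logout  4.333333       8.333333
click   9.250000      13.250000
add column combo = t['errors_plus_4'] * t['errors']:
          errors  errors_plus_4       combo
action                                     
logout  4.333333       8.333333   36.111111
click   9.250000      13.250000  122.562500
Hence 36.1111111111.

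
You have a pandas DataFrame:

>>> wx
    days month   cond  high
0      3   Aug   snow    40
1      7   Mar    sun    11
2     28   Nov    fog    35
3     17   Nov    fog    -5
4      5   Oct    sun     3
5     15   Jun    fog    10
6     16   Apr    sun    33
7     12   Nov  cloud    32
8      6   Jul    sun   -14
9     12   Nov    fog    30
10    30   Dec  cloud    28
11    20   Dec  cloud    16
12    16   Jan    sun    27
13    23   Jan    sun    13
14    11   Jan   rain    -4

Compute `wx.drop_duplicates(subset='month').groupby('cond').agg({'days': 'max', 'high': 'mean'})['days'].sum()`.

drop duplicate month (keep=first):
    days month   cond  high
0      3   Aug   snow    40
1      7   Mar    sun    11
2     28   Nov    fog    35
4      5   Oct    sun     3
5     15   Jun    fog    10
6     16   Apr    sun    33
8      6   Jul    sun   -14
10    30   Dec  cloud    28
12    16   Jan    sun    27
group by cond: max(days), mean(high):
       days  high
cond             
cloud    30  28.0
fog      28  22.5
snow      3  40.0
sun      16  12.0
Taking the sum of column 'days' gives 77.

77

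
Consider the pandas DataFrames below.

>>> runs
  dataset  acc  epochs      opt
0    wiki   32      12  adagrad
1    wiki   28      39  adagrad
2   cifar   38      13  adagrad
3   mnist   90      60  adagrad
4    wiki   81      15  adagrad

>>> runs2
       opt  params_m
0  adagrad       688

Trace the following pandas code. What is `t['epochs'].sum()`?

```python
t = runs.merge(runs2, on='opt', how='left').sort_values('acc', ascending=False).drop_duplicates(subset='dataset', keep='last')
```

merge on 'opt' (how='left') → 5 rows:
  dataset  acc  epochs      opt  params_m
0    wiki   32      12  adagrad       688
1    wiki   28      39  adagrad       688
2   cifar   38      13  adagrad       688
3   mnist   90      60  adagrad       688
4    wiki   81      15  adagrad       688
sort by acc descending:
  dataset  acc  epochs      opt  params_m
3   mnist   90      60  adagrad       688
4    wiki   81      15  adagrad       688
2   cifar   38      13  adagrad       688
0    wiki   32      12  adagrad       688
1    wiki   28      39  adagrad       688
drop duplicate dataset (keep=last):
  dataset  acc  epochs      opt  params_m
3   mnist   90      60  adagrad       688
2   cifar   38      13  adagrad       688
1    wiki   28      39  adagrad       688
Finally, sum of column 'epochs' = 112.

112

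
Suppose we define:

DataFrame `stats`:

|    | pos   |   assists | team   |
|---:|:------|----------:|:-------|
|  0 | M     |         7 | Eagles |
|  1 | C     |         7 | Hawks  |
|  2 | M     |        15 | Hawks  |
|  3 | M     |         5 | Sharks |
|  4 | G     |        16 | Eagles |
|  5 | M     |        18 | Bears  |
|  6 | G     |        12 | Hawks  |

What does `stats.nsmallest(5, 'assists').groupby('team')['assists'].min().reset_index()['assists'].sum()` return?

19

take 5 rows with smallest assists:
  pos  assists    team
3   M        5  Sharks
0   M        7  Eagles
1   C        7   Hawks
6   G       12   Hawks
2   M       15   Hawks
group by team, min of assists:
team
Eagles    7
Hawks     7
Sharks    5
Name: assists, dtype: int64
reset_index():
     team  assists
0  Eagles        7
1   Hawks        7
2  Sharks        5
Hence 19.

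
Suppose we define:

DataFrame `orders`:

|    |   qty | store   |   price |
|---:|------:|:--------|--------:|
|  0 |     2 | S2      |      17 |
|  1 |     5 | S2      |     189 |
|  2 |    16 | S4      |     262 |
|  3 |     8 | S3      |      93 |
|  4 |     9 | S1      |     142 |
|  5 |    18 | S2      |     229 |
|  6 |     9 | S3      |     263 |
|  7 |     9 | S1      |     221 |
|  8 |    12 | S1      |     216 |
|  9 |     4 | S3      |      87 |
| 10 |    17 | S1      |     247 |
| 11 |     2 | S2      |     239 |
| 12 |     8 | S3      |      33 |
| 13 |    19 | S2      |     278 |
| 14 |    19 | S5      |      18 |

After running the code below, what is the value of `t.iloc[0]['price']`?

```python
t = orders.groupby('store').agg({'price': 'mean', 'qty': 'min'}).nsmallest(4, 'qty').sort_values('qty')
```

group by store: mean(price), min(qty):
       price  qty
store            
S1     206.5    9
S2     190.4    2
S3     119.0    4
S4     262.0   16
S5      18.0   19
take 4 rows with smallest qty:
       price  qty
store            
S2     190.4    2
S3     119.0    4
S1     206.5    9
S4     262.0   16
sort by qty:
       price  qty
store            
S2     190.4    2
S3     119.0    4
S1     206.5    9
S4     262.0   16

190.4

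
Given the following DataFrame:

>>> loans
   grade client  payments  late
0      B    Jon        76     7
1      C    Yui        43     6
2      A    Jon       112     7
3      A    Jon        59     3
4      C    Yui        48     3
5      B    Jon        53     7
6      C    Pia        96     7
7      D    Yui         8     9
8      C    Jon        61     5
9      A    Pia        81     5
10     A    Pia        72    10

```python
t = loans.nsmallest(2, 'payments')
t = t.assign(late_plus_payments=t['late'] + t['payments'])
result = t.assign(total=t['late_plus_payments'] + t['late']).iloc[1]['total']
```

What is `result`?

take 2 rows with smallest payments:
  grade client  payments  late
7     D    Yui         8     9
1     C    Yui        43     6
add column late_plus_payments = t['late'] + t['payments']:
  grade client  payments  late  late_plus_payments
7     D    Yui         8     9                  17
1     C    Yui        43     6                  49
add column total = t['late_plus_payments'] + t['late']:
  grade client  payments  late  late_plus_payments  total
7     D    Yui         8     9                  17     26
1     C    Yui        43     6                  49     55
value at position 1, column 'total' → 55

55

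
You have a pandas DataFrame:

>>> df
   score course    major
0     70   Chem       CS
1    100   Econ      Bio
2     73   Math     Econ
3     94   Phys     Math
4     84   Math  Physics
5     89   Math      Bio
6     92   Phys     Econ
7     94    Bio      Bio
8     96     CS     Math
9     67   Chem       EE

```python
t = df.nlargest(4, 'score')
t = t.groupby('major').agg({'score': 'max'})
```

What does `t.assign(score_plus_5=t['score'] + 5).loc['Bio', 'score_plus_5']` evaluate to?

105

take 4 rows with largest score:
   score course major
1    100   Econ   Bio
8     96     CS  Math
3     94   Phys  Math
7     94    Bio   Bio
group by major, max of score:
       score
major       
Bio      100
Math      96
add column score_plus_5 = t['score'] + 5:
       score  score_plus_5
major                     
Bio      100           105
Math      96           101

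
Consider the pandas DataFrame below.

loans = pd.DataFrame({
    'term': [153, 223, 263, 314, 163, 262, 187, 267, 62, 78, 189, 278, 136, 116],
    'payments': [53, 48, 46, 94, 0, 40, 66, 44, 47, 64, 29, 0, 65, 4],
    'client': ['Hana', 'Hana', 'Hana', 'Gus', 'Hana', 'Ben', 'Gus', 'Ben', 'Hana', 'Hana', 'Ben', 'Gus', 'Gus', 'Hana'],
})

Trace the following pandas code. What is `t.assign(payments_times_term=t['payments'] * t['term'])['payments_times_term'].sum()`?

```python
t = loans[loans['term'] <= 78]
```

filter rows where term <= 78:
   term  payments client
8    62        47   Hana
9    78        64   Hana
add column payments_times_term = t['payments'] * t['term']:
   term  payments client  payments_times_term
8    62        47   Hana                 2914
9    78        64   Hana                 4992
So sum() = 7906.

7906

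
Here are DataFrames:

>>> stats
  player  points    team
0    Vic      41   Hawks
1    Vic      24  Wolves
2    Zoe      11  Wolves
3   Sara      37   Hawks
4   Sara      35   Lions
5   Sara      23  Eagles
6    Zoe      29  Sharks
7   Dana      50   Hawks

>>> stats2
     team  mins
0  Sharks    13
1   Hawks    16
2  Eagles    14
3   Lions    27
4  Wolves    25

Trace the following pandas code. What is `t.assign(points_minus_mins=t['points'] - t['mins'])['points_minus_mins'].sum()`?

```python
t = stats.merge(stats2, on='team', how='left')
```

98

merge on 'team' (how='left') → 8 rows:
  player  points    team  mins
0    Vic      41   Hawks    16
1    Vic      24  Wolves    25
2    Zoe      11  Wolves    25
3   Sara      37   Hawks    16
4   Sara      35   Lions    27
5   Sara      23  Eagles    14
6    Zoe      29  Sharks    13
7   Dana      50   Hawks    16
add column points_minus_mins = t['points'] - t['mins']:
  player  points    team  mins  points_minus_mins
0    Vic      41   Hawks    16                 25
1    Vic      24  Wolves    25                 -1
2    Zoe      11  Wolves    25                -14
3   Sara      37   Hawks    16                 21
4   Sara      35   Lions    27                  8
5   Sara      23  Eagles    14                  9
6    Zoe      29  Sharks    13                 16
7   Dana      50   Hawks    16                 34
So sum() = 98.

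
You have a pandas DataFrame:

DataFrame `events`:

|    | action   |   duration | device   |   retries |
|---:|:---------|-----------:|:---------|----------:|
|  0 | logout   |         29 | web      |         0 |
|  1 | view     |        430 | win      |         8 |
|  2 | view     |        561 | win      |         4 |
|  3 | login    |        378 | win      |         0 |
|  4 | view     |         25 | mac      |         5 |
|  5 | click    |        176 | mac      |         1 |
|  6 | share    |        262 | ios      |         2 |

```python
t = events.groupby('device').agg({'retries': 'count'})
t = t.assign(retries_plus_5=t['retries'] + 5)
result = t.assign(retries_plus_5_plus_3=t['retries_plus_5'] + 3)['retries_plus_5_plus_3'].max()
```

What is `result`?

11

group by device, count of retries:
        retries
device         
ios           1
mac           2
web           1
win           3
add column retries_plus_5 = t['retries'] + 5:
        retries  retries_plus_5
device                         
ios           1               6
mac           2               7
web           1               6
win           3               8
add column retries_plus_5_plus_3 = t['retries_plus_5'] + 3:
        retries  retries_plus_5  retries_plus_5_plus_3
device                                                
ios           1               6                      9
mac           2               7                     10
web           1               6                      9
win           3               8                     11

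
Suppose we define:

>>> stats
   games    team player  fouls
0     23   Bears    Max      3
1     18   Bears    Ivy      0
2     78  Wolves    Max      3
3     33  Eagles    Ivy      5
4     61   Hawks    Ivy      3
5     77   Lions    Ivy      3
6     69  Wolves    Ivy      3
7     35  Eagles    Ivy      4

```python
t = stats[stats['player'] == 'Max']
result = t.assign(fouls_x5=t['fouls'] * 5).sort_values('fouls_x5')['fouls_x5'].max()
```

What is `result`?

filter rows where player == 'Max':
   games    team player  fouls
0     23   Bears    Max      3
2     78  Wolves    Max      3
add column fouls_x5 = t['fouls'] * 5:
   games    team player  fouls  fouls_x5
0     23   Bears    Max      3        15
2     78  Wolves    Max      3        15
sort by fouls_x5:
   games    team player  fouls  fouls_x5
0     23   Bears    Max      3        15
2     78  Wolves    Max      3        15

15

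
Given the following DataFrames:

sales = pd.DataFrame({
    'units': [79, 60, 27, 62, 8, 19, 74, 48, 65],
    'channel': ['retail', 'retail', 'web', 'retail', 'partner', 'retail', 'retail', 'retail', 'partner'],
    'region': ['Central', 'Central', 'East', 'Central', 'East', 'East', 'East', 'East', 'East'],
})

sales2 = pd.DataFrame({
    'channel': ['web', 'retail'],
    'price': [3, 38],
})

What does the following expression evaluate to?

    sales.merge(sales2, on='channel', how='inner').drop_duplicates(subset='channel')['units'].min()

27

merge on 'channel' (how='inner') → 7 rows:
   units channel   region  price
0     79  retail  Central     38
1     60  retail  Central     38
2     27     web     East      3
3     62  retail  Central     38
4     19  retail     East     38
5     74  retail     East     38
6     48  retail     East     38
drop duplicate channel (keep=first):
   units channel   region  price
0     79  retail  Central     38
2     27     web     East      3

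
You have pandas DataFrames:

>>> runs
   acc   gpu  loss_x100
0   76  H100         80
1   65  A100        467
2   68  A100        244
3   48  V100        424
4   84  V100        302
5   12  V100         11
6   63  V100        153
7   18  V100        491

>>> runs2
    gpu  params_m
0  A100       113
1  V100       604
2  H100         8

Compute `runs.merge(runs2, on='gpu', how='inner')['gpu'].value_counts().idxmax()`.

merge on 'gpu' (how='inner') → 8 rows:
   acc   gpu  loss_x100  params_m
0   76  H100         80         8
1   65  A100        467       113
2   68  A100        244       113
3   48  V100        424       604
4   84  V100        302       604
5   12  V100         11       604
6   63  V100        153       604
7   18  V100        491       604
value_counts of gpu:
gpu
V100    5
A100    2
H100    1
Name: count, dtype: int64
Taking the label with the largest value gives V100.

V100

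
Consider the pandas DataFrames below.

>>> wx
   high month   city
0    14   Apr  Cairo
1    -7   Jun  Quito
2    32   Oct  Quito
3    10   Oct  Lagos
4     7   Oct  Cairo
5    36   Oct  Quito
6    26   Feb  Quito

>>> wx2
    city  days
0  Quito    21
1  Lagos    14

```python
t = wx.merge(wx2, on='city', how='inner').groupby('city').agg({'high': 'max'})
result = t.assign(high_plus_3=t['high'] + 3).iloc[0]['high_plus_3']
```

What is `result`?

13

merge on 'city' (how='inner') → 5 rows:
   high month   city  days
0    -7   Jun  Quito    21
1    32   Oct  Quito    21
2    10   Oct  Lagos    14
3    36   Oct  Quito    21
4    26   Feb  Quito    21
group by city, max of high:
       high
city       
Lagos    10
Quito    36
add column high_plus_3 = t['high'] + 3:
       high  high_plus_3
city                    
Lagos    10           13
Quito    36           39
The value at position 0, column 'high_plus_3' is 13.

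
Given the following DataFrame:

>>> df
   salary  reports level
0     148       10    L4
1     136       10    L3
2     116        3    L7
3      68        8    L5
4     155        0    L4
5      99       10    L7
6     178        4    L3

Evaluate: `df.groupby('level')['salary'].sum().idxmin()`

L5

group by level, sum of salary:
level
L3    314
L4    303
L5     68
L7    215
Name: salary, dtype: int64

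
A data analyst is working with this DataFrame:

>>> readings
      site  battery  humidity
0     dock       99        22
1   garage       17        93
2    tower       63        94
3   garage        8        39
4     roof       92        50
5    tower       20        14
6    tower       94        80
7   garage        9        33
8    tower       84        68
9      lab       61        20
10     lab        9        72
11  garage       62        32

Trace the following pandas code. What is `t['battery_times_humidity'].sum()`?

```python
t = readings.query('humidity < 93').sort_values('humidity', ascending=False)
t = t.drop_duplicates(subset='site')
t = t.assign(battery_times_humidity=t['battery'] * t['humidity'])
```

filter rows where humidity < 93:
      site  battery  humidity
0     dock       99        22
3   garage        8        39
4     roof       92        50
5    tower       20        14
6    tower       94        80
7   garage        9        33
8    tower       84        68
9      lab       61        20
10     lab        9        72
11  garage       62        32
sort by humidity descending:
      site  battery  humidity
6    tower       94        80
10     lab        9        72
8    tower       84        68
4     roof       92        50
3   garage        8        39
7   garage        9        33
11  garage       62        32
0     dock       99        22
9      lab       61        20
5    tower       20        14
drop duplicate site (keep=first):
      site  battery  humidity
6    tower       94        80
10     lab        9        72
4     roof       92        50
3   garage        8        39
0     dock       99        22
add column battery_times_humidity = t['battery'] * t['humidity']:
      site  battery  humidity  battery_times_humidity
6    tower       94        80                    7520
10     lab        9        72                     648
4     roof       92        50                    4600
3   garage        8        39                     312
0     dock       99        22                    2178
Then the sum of column 'battery_times_humidity': 15258

15258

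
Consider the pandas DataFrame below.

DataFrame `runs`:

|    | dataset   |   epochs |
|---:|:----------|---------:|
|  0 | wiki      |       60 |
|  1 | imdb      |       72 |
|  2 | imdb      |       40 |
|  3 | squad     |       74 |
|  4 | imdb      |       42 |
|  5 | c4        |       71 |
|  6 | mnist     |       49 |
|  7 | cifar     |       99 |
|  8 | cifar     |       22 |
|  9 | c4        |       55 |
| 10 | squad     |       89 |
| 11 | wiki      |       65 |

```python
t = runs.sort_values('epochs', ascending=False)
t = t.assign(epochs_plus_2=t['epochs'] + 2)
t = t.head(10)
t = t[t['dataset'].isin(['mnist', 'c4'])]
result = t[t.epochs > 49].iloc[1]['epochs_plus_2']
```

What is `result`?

57

sort by epochs descending:
   dataset  epochs
7    cifar      99
10   squad      89
3    squad      74
1     imdb      72
5       c4      71
11    wiki      65
0     wiki      60
9       c4      55
6    mnist      49
4     imdb      42
2     imdb      40
8    cifar      22
add column epochs_plus_2 = t['epochs'] + 2:
   dataset  epochs  epochs_plus_2
7    cifar      99            101
10   squad      89             91
3    squad      74             76
1     imdb      72             74
5       c4      71             73
11    wiki      65             67
0     wiki      60             62
9       c4      55             57
6    mnist      49             51
4     imdb      42             44
2     imdb      40             42
8    cifar      22             24
take first 10 rows:
   dataset  epochs  epochs_plus_2
7    cifar      99            101
10   squad      89             91
3    squad      74             76
1     imdb      72             74
5       c4      71             73
11    wiki      65             67
0     wiki      60             62
9       c4      55             57
6    mnist      49             51
4     imdb      42             44
filter rows where dataset in ['mnist', 'c4']:
  dataset  epochs  epochs_plus_2
5      c4      71             73
9      c4      55             57
6   mnist      49             51
filter rows where epochs > 49:
  dataset  epochs  epochs_plus_2
5      c4      71             73
9      c4      55             57
Taking the value at position 1, column 'epochs_plus_2' gives 57.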